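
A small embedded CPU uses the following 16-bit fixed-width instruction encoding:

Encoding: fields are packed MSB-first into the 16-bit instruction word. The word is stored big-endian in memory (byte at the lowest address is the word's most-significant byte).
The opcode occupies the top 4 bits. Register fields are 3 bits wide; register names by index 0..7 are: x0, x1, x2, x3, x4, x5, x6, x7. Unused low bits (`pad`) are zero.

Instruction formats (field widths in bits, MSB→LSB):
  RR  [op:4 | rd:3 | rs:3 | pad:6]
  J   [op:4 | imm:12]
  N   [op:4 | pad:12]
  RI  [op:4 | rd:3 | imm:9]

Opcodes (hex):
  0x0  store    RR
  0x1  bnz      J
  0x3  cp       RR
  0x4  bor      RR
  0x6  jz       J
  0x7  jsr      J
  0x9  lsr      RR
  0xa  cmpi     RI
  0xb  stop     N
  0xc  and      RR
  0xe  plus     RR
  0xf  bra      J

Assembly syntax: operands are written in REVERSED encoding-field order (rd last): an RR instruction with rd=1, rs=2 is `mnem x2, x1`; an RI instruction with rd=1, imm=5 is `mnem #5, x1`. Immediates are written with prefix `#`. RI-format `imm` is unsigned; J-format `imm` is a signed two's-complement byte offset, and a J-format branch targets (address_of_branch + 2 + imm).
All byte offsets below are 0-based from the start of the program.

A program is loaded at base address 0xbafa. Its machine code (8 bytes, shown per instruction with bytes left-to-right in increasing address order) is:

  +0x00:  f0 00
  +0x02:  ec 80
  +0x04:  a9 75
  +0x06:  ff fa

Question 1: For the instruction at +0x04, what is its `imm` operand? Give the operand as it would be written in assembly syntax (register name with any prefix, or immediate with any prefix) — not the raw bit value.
#373

[04] a9 75 → 0xa975
  top 4b → 0xa → cmpi [RI]
  rd@[11:9]=0x4 ⇒ x4
  imm@[8:0]=0x175 ⇒ #373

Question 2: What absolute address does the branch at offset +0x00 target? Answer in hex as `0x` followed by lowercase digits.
0xbafc

@+00  big-endian(f0 00) = 0xf000
  op=0xf000>>12=0xf ⇒ bra (J)
  [11:0] imm=0 = #0
  target = base 0xbafa + off 0x00 + 2 + imm 0 = 0xbafc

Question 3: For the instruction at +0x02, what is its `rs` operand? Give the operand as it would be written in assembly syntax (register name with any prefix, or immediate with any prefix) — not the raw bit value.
[02] ec 80 → 0xec80
  opcode bits[15:12]=0xe: plus/RR
  rd: (w>>9)&0x7=0x6 → x6
  rs: (w>>6)&0x7=0x2 → x2

x2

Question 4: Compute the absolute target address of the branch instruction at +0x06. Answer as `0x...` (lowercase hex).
0xbafc

[06] ff fa → 0xfffa
  opcode bits[15:12]=0xf: bra/J
  [11:0] imm=4090 (s12→-6) = #-6
  target = base 0xbafa + off 0x06 + 2 + imm -6 = 0xbafc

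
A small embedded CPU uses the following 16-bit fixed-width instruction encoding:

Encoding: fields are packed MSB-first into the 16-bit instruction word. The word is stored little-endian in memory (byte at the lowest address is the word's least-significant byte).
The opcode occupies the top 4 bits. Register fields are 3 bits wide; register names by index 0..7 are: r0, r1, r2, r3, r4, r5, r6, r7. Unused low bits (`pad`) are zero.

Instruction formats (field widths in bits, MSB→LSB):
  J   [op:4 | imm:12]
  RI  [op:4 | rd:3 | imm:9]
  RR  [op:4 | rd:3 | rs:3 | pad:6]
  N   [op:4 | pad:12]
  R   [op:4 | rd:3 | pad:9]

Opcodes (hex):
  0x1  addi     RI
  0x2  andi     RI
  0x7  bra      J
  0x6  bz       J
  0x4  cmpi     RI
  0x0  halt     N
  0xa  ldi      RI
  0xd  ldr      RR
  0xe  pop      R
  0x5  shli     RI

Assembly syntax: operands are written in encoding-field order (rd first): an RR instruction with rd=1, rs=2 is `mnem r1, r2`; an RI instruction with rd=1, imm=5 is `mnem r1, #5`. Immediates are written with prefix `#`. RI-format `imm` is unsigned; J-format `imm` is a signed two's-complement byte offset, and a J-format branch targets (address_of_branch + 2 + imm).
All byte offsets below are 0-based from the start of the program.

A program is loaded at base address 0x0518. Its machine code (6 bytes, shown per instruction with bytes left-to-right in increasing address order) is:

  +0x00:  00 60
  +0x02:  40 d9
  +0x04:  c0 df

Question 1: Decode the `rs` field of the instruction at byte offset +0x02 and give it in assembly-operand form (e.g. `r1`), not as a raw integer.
r5

+0x02: 40 d9 ⇒ word 0xd940 (little)
  opcode bits[15:12]=0xd: ldr/RR
  [11:9] rd=4 = r4
  [8:6] rs=5 = r5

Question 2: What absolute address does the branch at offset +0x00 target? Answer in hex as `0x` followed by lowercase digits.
0x051a

+0x00: 00 60 ⇒ word 0x6000 (little)
  top 4b → 0x6 → bz [J]
  [11:0] imm=0 = #0
  target = base 0x0518 + off 0x00 + 2 + imm 0 = 0x051a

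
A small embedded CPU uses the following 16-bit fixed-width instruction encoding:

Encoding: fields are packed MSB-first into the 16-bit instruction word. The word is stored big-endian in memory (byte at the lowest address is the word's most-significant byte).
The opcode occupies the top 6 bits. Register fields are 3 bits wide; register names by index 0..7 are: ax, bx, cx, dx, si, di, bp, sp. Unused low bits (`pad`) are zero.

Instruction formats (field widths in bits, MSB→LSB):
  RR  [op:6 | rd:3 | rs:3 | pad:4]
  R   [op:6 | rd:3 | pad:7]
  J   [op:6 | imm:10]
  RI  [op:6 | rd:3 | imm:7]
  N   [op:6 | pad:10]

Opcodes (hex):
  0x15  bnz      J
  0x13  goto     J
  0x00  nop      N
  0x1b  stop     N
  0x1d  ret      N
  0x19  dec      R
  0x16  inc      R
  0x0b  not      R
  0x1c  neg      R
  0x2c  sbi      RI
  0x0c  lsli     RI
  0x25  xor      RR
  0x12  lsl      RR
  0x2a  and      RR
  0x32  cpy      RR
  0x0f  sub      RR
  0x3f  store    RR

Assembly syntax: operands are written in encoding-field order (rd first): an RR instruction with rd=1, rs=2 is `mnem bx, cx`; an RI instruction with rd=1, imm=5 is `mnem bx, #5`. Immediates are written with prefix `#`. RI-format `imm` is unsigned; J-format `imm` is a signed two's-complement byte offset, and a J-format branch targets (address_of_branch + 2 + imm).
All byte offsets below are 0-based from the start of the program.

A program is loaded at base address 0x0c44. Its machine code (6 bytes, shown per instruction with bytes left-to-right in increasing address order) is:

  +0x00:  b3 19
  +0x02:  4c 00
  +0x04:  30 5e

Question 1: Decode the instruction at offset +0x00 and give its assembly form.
sbi bp, #25

[00] b3 19 → 0xb319
  top 6b → 0x2c → sbi [RI]
  [9:7] rd=6 = bp
  [6:0] imm=25 = #25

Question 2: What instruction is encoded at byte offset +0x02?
off 0x02: read 4c 00 as big → 0x4c00
  op=0x4c00>>10=0x13 ⇒ goto (J)
  imm: (w>>0)&0x3ff=0x0 → #0

goto #0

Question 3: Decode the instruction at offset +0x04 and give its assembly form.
lsli ax, #94

+0x04: 30 5e ⇒ word 0x305e (big)
  top 6b → 0xc → lsli [RI]
  rd@[9:7]=0x0 ⇒ ax
  imm@[6:0]=0x5e ⇒ #94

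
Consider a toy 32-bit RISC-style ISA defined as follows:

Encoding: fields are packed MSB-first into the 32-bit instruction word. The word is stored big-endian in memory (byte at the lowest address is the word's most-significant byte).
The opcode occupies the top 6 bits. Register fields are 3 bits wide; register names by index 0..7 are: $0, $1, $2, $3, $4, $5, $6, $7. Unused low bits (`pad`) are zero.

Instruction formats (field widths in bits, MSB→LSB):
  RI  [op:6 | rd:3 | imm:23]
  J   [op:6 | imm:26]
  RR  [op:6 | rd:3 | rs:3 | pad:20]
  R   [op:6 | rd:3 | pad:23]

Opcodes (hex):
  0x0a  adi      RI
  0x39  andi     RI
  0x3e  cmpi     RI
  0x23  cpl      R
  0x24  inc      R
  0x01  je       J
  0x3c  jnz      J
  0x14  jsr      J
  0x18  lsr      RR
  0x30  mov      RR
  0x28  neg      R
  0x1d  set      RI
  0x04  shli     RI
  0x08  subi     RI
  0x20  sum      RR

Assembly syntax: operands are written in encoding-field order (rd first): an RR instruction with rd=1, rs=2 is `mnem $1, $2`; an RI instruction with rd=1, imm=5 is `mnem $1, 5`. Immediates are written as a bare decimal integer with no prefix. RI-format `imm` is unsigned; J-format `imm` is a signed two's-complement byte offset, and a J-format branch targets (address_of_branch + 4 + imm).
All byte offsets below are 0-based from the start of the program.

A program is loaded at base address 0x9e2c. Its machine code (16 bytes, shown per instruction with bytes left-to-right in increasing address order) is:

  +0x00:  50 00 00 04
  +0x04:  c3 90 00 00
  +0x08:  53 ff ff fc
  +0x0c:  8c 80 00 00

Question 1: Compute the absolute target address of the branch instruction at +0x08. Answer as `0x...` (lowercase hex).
0x9e34

[08] 53 ff ff fc → 0x53fffffc
  opcode bits[31:26]=0x14: jsr/J
  imm@[25:0]=0x3fffffc (s26→-4) ⇒ -4
  target = base 0x9e2c + off 0x08 + 4 + imm -4 = 0x9e34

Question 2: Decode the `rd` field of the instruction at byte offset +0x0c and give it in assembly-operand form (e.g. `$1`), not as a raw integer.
$1

+0x0c: 8c 80 00 00 ⇒ word 0x8c800000 (big)
  opcode bits[31:26]=0x23: cpl/R
  [25:23] rd=1 = $1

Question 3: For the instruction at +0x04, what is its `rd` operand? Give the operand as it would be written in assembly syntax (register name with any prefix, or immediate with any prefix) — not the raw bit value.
off 0x04: read c3 90 00 00 as big → 0xc3900000
  top 6b → 0x30 → mov [RR]
  rd: (w>>23)&0x7=0x7 → $7
  rs: (w>>20)&0x7=0x1 → $1

$7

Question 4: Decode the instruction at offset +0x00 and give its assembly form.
jsr 4

+0x00: 50 00 00 04 ⇒ word 0x50000004 (big)
  op=0x50000004>>26=0x14 ⇒ jsr (J)
  imm: (w>>0)&0x3ffffff=0x4 → 4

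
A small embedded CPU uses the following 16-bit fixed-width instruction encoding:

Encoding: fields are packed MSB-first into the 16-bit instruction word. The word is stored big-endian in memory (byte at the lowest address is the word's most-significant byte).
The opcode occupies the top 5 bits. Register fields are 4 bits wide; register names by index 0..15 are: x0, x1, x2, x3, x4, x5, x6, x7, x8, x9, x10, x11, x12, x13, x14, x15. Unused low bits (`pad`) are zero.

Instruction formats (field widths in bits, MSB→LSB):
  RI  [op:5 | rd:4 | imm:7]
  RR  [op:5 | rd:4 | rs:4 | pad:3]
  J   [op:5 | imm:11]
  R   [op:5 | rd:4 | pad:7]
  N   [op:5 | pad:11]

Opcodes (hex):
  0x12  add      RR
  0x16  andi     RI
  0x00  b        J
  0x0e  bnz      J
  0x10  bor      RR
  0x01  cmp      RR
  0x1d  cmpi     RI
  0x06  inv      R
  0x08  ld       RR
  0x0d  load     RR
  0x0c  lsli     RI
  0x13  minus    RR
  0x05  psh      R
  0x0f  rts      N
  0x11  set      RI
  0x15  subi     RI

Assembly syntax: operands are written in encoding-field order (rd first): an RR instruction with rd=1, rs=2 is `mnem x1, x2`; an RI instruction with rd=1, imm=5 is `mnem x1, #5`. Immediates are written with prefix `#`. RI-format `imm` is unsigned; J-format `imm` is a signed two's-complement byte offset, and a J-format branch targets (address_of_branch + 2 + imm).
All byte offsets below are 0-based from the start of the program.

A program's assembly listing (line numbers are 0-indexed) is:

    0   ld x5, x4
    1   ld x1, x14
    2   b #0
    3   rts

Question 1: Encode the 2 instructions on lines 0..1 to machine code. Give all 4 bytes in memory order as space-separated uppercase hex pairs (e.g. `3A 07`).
L0: ld op=0x8:5|rd=5:4|rs=4:4|pad=0:3 ⇒ 0x42a0 ⇒ big 42 a0
L1: ld op=0x8:5|rd=1:4|rs=14:4|pad=0:3 ⇒ 0x40f0 ⇒ big 40 f0

42 A0 40 F0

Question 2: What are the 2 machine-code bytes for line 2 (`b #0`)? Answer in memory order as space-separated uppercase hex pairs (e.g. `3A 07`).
line 2 (b): pack op=0x0:5|imm=0:11 = 0x0000; big→ 00 00

00 00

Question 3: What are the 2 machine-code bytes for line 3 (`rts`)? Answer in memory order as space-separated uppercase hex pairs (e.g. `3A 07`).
3. rts fields op=0xf:5|pad=0:11 → word 7800h → 78 00

78 00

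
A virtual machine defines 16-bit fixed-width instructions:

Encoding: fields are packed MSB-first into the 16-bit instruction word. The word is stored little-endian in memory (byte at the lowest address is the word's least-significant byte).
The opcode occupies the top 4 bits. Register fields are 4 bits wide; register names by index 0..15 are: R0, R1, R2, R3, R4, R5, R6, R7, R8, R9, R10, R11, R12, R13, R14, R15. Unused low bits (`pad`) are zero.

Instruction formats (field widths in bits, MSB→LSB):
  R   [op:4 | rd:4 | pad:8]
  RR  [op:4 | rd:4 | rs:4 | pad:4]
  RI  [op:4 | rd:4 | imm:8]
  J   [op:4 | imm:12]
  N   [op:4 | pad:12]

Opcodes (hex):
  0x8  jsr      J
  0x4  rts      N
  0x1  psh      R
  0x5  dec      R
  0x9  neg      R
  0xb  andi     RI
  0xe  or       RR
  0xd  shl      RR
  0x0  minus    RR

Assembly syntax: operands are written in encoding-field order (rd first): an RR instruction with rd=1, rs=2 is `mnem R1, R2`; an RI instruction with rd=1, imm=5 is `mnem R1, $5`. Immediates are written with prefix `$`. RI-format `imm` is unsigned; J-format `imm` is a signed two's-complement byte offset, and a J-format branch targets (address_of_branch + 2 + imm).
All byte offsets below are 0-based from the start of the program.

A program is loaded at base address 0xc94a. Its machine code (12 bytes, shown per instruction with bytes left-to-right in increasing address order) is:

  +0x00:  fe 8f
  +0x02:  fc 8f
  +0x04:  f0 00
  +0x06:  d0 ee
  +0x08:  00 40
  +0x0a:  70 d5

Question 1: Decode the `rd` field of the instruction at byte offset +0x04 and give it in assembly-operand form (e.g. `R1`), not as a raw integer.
[04] f0 00 → 0x00f0
  opcode bits[15:12]=0x0: minus/RR
  [11:8] rd=0 = R0
  [7:4] rs=15 = R15

R0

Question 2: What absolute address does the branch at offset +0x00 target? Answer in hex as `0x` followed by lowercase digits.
0xc94a

[00] fe 8f → 0x8ffe
  top 4b → 0x8 → jsr [J]
  imm: (w>>0)&0xfff=0xffe (s12→-2) → $-2
  target = base 0xc94a + off 0x00 + 2 + imm -2 = 0xc94a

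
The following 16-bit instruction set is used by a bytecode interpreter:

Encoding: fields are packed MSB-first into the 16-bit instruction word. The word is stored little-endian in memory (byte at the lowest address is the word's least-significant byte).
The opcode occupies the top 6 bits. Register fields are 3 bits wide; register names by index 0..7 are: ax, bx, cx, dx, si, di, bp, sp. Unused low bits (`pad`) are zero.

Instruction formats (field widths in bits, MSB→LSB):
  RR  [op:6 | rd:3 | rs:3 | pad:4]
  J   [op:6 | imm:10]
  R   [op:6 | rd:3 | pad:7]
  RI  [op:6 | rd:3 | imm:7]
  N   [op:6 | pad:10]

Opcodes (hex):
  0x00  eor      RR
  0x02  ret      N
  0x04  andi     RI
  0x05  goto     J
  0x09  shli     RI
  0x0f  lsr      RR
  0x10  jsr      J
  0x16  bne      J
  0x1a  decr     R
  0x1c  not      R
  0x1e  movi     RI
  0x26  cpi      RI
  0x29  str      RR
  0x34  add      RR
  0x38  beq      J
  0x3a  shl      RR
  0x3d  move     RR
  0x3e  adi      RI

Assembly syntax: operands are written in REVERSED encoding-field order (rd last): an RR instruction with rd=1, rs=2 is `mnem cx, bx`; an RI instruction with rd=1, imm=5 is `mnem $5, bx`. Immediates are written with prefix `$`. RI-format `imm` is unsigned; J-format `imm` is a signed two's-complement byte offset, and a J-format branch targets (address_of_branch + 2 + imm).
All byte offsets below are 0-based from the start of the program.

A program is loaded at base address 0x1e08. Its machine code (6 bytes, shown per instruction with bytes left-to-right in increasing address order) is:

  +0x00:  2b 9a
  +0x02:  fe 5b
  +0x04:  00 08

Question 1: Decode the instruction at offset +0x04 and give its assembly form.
[04] 00 08 → 0x0800
  top 6b → 0x2 → ret [N]

ret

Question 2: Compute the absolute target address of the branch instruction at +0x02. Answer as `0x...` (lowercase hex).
off 0x02: read fe 5b as little → 0x5bfe
  opcode bits[15:10]=0x16: bne/J
  [9:0] imm=1022 (s10→-2) = $-2
  target = base 0x1e08 + off 0x02 + 2 + imm -2 = 0x1e0a

0x1e0a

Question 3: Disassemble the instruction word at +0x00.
+0x00: 2b 9a ⇒ word 0x9a2b (little)
  opcode bits[15:10]=0x26: cpi/RI
  rd: (w>>7)&0x7=0x4 → si
  imm: (w>>0)&0x7f=0x2b → $43

cpi $43, si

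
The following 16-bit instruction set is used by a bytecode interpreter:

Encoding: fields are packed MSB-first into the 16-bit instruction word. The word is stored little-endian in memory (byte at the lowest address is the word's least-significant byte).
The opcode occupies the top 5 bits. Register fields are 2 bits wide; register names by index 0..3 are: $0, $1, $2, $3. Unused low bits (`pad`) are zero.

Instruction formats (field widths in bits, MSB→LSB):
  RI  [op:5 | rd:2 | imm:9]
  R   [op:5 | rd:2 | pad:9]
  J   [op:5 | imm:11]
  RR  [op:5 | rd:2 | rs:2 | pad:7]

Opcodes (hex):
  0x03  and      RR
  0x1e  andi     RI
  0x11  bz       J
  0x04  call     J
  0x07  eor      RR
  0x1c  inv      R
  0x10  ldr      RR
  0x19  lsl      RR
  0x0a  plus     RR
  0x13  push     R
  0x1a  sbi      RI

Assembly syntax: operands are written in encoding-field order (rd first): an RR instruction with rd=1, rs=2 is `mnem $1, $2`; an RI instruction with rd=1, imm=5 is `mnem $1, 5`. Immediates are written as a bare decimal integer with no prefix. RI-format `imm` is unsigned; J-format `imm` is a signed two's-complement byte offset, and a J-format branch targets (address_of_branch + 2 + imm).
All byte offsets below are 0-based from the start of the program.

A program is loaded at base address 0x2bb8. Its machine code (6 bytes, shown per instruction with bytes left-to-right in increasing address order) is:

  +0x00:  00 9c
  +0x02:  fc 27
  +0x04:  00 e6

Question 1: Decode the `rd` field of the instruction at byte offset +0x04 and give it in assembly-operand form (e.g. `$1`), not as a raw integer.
+0x04: 00 e6 ⇒ word 0xe600 (little)
  top 5b → 0x1c → inv [R]
  rd@[10:9]=0x3 ⇒ $3

$3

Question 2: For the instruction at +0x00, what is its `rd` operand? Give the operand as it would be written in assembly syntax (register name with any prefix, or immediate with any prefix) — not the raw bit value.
$2

+0x00: 00 9c ⇒ word 0x9c00 (little)
  op=0x9c00>>11=0x13 ⇒ push (R)
  rd: (w>>9)&0x3=0x2 → $2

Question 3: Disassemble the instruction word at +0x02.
call -4

[02] fc 27 → 0x27fc
  opcode bits[15:11]=0x4: call/J
  imm@[10:0]=0x7fc (s11→-4) ⇒ -4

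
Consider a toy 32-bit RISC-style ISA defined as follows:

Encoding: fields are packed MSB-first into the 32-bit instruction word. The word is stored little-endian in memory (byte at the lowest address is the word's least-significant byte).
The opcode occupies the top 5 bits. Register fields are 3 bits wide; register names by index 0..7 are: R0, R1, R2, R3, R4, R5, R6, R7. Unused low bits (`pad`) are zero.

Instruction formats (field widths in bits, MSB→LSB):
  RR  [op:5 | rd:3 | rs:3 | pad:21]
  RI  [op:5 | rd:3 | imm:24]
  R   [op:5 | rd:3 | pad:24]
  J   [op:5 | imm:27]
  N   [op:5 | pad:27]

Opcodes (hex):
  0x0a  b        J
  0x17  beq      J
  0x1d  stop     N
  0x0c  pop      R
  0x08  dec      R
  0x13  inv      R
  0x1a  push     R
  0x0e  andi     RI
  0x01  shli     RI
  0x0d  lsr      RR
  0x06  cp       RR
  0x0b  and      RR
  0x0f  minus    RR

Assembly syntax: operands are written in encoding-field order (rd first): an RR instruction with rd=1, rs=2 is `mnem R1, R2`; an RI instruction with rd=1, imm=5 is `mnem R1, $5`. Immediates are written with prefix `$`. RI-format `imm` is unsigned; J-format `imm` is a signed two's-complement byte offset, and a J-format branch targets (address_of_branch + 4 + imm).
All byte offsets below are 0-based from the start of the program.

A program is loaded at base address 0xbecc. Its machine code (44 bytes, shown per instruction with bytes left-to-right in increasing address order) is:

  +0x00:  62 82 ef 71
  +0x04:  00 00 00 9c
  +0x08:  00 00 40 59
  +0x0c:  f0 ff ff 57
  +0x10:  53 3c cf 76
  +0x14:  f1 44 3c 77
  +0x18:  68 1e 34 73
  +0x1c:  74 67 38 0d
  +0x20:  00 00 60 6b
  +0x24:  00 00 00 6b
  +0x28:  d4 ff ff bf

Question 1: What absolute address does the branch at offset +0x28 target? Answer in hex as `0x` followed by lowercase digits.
[28] d4 ff ff bf → 0xbfffffd4
  op=0xbfffffd4>>27=0x17 ⇒ beq (J)
  imm: (w>>0)&0x7ffffff=0x7ffffd4 (s27→-44) → $-44
  target = base 0xbecc + off 0x28 + 4 + imm -44 = 0xbecc

0xbecc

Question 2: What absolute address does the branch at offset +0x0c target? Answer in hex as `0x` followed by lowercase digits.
+0x0c: f0 ff ff 57 ⇒ word 0x57fffff0 (little)
  op=0x57fffff0>>27=0xa ⇒ b (J)
  [26:0] imm=134217712 (s27→-16) = $-16
  target = base 0xbecc + off 0x0c + 4 + imm -16 = 0xbecc

0xbecc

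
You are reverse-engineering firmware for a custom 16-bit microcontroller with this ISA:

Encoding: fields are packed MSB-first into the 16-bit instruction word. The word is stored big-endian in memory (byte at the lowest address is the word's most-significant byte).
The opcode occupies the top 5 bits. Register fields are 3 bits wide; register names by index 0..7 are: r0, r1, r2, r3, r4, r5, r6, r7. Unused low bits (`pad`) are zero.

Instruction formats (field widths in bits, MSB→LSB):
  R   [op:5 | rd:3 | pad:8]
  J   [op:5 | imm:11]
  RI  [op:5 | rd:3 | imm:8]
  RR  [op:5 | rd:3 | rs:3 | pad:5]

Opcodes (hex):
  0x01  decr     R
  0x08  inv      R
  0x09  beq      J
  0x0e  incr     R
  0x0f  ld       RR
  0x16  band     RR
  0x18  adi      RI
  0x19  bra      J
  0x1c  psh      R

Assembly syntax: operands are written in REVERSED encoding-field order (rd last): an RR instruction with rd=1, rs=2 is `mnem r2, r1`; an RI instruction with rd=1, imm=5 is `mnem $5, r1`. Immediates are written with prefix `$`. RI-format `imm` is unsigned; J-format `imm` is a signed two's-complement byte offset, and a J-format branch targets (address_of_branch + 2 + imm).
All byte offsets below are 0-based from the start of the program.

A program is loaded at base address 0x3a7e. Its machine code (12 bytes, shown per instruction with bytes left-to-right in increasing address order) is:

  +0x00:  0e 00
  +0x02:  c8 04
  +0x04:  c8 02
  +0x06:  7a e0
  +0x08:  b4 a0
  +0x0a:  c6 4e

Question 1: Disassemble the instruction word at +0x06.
ld r7, r2

@+06  big-endian(7a e0) = 0x7ae0
  op=0x7ae0>>11=0xf ⇒ ld (RR)
  rd: (w>>8)&0x7=0x2 → r2
  rs: (w>>5)&0x7=0x7 → r7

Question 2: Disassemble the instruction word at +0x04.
[04] c8 02 → 0xc802
  opcode bits[15:11]=0x19: bra/J
  [10:0] imm=2 = $2

bra $2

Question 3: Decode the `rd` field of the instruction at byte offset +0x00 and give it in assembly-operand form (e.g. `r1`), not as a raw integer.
r6

[00] 0e 00 → 0x0e00
  opcode bits[15:11]=0x1: decr/R
  rd: (w>>8)&0x7=0x6 → r6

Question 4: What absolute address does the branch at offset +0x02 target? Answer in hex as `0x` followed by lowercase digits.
@+02  big-endian(c8 04) = 0xc804
  op=0xc804>>11=0x19 ⇒ bra (J)
  imm: (w>>0)&0x7ff=0x4 → $4
  target = base 0x3a7e + off 0x02 + 2 + imm 4 = 0x3a86

0x3a86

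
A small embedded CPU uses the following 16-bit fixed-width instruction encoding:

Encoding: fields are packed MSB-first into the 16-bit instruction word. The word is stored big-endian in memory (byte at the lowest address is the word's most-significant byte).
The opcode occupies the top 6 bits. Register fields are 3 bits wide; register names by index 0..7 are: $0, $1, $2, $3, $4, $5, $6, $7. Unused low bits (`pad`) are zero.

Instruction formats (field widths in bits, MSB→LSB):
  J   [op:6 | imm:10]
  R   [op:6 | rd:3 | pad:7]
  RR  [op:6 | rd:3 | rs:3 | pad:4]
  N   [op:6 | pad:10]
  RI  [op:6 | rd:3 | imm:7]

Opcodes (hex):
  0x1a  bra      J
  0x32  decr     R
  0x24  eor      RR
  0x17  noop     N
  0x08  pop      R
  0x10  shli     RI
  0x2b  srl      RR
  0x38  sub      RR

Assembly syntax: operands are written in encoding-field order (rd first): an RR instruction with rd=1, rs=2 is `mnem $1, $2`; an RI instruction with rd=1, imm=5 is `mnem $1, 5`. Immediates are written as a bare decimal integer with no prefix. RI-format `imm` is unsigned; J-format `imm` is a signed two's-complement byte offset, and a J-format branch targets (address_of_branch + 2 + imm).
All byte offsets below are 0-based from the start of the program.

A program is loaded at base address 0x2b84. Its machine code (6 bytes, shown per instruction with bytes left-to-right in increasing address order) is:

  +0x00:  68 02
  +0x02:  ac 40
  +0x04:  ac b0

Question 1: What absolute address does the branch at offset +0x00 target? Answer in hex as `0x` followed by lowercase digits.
0x2b88

off 0x00: read 68 02 as big → 0x6802
  op=0x6802>>10=0x1a ⇒ bra (J)
  [9:0] imm=2 = 2
  target = base 0x2b84 + off 0x00 + 2 + imm 2 = 0x2b88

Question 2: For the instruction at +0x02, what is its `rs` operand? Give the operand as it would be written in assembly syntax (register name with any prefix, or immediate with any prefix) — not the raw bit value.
$4

[02] ac 40 → 0xac40
  opcode bits[15:10]=0x2b: srl/RR
  rd: (w>>7)&0x7=0x0 → $0
  rs: (w>>4)&0x7=0x4 → $4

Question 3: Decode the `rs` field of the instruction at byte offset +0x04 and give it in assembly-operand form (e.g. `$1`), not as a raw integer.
$3

[04] ac b0 → 0xacb0
  op=0xacb0>>10=0x2b ⇒ srl (RR)
  [9:7] rd=1 = $1
  [6:4] rs=3 = $3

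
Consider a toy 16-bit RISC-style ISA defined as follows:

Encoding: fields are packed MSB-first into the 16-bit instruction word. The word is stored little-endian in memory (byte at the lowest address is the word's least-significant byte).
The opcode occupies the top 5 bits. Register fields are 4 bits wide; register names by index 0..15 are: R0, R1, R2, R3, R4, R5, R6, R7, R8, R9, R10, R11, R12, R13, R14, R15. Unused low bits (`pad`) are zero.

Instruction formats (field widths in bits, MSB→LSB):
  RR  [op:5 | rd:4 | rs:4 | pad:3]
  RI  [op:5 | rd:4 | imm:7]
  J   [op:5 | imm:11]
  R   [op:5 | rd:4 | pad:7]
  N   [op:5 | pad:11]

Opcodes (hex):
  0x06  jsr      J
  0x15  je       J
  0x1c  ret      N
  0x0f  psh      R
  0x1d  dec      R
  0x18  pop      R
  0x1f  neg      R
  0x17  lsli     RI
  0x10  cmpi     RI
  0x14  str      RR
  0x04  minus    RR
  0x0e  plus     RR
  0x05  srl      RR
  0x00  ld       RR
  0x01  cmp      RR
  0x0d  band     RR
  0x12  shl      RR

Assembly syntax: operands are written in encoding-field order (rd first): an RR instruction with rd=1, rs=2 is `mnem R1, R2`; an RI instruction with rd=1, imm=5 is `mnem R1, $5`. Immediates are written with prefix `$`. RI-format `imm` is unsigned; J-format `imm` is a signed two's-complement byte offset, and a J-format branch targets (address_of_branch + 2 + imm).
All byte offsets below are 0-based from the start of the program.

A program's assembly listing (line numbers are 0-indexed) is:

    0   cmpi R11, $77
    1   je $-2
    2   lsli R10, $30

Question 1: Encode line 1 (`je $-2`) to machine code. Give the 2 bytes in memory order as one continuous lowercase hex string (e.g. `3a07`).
line 1 (je): pack op=0x15:5|imm=-2:11 = 0xaffe; little→ fe af

feaf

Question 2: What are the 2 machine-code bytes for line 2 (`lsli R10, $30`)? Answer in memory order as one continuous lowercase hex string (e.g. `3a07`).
L2: lsli op=0x17:5|rd=10:4|imm=30:7 ⇒ 0xbd1e ⇒ little 1e bd

1ebd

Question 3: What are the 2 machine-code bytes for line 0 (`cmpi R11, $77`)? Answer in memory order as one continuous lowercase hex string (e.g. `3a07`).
cd85

0. cmpi fields op=0x10:5|rd=11:4|imm=77:7 → word 85cdh → cd 85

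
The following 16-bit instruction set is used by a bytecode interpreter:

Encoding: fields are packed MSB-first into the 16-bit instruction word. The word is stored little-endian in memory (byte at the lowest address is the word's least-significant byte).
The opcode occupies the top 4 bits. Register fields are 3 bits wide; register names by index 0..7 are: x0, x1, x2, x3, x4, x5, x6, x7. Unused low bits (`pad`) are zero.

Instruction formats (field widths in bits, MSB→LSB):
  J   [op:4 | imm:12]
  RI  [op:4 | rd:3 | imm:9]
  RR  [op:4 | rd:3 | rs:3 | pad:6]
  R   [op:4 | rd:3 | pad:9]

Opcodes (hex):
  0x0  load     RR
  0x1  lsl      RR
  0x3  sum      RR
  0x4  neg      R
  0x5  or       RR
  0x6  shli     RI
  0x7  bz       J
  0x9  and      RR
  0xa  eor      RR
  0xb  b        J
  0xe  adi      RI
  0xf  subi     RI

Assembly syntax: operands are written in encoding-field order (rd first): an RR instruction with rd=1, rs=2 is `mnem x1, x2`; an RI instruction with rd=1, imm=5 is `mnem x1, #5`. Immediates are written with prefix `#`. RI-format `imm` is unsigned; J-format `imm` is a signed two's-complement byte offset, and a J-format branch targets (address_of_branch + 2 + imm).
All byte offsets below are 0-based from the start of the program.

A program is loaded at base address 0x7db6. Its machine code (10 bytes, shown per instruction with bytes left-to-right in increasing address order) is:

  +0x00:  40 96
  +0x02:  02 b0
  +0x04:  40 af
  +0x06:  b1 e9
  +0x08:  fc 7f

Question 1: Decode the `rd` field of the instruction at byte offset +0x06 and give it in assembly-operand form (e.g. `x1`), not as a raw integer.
+0x06: b1 e9 ⇒ word 0xe9b1 (little)
  opcode bits[15:12]=0xe: adi/RI
  rd@[11:9]=0x4 ⇒ x4
  imm@[8:0]=0x1b1 ⇒ #433

x4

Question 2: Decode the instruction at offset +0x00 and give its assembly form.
off 0x00: read 40 96 as little → 0x9640
  top 4b → 0x9 → and [RR]
  [11:9] rd=3 = x3
  [8:6] rs=1 = x1

and x3, x1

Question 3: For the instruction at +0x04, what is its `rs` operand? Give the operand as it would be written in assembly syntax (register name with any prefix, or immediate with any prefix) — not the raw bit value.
[04] 40 af → 0xaf40
  opcode bits[15:12]=0xa: eor/RR
  rd: (w>>9)&0x7=0x7 → x7
  rs: (w>>6)&0x7=0x5 → x5

x5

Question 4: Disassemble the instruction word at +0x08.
@+08  little-endian(fc 7f) = 0x7ffc
  op=0x7ffc>>12=0x7 ⇒ bz (J)
  imm@[11:0]=0xffc (s12→-4) ⇒ #-4

bz #-4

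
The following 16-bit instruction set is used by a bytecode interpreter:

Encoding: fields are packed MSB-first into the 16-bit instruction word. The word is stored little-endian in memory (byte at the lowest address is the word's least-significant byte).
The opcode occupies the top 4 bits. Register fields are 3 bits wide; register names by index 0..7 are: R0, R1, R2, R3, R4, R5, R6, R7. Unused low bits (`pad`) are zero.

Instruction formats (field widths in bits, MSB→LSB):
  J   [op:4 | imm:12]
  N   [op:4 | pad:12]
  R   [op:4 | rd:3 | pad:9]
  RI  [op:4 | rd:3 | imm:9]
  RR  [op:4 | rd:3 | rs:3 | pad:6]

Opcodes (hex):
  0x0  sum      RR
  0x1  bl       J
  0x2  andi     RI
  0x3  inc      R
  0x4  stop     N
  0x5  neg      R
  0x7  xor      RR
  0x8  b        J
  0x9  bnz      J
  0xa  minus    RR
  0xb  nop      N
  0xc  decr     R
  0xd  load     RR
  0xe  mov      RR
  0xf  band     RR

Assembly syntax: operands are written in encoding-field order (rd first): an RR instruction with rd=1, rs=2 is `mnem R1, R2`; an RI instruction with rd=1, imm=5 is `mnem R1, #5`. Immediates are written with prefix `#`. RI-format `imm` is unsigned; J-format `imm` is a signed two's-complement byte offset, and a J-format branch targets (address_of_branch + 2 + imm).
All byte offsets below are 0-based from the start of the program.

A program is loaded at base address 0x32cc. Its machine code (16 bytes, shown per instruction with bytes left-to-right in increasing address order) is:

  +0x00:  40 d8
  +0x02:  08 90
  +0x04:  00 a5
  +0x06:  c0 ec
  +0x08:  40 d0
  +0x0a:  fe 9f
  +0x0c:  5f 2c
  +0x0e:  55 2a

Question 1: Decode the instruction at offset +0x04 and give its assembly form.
minus R2, R4

@+04  little-endian(00 a5) = 0xa500
  opcode bits[15:12]=0xa: minus/RR
  rd: (w>>9)&0x7=0x2 → R2
  rs: (w>>6)&0x7=0x4 → R4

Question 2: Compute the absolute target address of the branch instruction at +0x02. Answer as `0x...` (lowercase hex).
0x32d8

+0x02: 08 90 ⇒ word 0x9008 (little)
  top 4b → 0x9 → bnz [J]
  imm: (w>>0)&0xfff=0x8 → #8
  target = base 0x32cc + off 0x02 + 2 + imm 8 = 0x32d8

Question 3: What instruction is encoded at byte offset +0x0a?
+0x0a: fe 9f ⇒ word 0x9ffe (little)
  top 4b → 0x9 → bnz [J]
  imm: (w>>0)&0xfff=0xffe (s12→-2) → #-2

bnz #-2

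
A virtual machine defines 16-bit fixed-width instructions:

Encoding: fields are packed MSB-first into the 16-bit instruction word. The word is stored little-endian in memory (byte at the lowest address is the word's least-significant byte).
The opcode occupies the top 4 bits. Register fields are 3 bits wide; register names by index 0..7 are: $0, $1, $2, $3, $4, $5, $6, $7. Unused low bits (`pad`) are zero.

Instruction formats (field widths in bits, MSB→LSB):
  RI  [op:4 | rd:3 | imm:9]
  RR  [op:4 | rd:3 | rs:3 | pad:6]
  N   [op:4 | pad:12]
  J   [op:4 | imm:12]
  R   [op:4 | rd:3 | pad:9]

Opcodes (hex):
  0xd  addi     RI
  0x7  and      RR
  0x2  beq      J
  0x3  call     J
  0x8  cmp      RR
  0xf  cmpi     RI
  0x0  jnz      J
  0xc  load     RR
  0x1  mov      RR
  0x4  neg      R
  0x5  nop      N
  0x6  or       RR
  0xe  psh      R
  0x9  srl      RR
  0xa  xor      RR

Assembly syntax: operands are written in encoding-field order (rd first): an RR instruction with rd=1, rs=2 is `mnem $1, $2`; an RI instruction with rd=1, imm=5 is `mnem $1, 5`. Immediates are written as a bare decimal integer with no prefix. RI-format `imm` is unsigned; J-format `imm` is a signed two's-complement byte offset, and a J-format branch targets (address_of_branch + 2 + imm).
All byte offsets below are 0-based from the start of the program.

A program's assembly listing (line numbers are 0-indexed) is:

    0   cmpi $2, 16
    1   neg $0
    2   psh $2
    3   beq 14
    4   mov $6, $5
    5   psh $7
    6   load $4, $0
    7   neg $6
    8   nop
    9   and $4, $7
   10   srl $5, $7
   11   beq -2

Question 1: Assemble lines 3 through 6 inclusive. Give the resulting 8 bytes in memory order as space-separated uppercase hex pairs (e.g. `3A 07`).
L3: beq op=0x2:4|imm=14:12 ⇒ 0x200e ⇒ little 0e 20
L4: mov op=0x1:4|rd=6:3|rs=5:3|pad=0:6 ⇒ 0x1d40 ⇒ little 40 1d
L5: psh op=0xe:4|rd=7:3|pad=0:9 ⇒ 0xee00 ⇒ little 00 ee
L6: load op=0xc:4|rd=4:3|rs=0:3|pad=0:6 ⇒ 0xc800 ⇒ little 00 c8

0E 20 40 1D 00 EE 00 C8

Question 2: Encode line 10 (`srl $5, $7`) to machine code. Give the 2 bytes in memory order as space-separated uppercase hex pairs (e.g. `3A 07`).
10. srl fields op=0x9:4|rd=5:3|rs=7:3|pad=0:6 → word 9bc0h → c0 9b

C0 9B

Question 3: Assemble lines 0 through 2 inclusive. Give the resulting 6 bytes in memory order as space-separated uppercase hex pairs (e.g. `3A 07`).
10 F4 00 40 00 E4

line 0 (cmpi): pack op=0xf:4|rd=2:3|imm=16:9 = 0xf410; little→ 10 f4
line 1 (neg): pack op=0x4:4|rd=0:3|pad=0:9 = 0x4000; little→ 00 40
line 2 (psh): pack op=0xe:4|rd=2:3|pad=0:9 = 0xe400; little→ 00 e4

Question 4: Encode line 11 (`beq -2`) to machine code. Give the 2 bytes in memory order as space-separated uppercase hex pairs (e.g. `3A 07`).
FE 2F

11. beq fields op=0x2:4|imm=-2:12 → word 2ffeh → fe 2f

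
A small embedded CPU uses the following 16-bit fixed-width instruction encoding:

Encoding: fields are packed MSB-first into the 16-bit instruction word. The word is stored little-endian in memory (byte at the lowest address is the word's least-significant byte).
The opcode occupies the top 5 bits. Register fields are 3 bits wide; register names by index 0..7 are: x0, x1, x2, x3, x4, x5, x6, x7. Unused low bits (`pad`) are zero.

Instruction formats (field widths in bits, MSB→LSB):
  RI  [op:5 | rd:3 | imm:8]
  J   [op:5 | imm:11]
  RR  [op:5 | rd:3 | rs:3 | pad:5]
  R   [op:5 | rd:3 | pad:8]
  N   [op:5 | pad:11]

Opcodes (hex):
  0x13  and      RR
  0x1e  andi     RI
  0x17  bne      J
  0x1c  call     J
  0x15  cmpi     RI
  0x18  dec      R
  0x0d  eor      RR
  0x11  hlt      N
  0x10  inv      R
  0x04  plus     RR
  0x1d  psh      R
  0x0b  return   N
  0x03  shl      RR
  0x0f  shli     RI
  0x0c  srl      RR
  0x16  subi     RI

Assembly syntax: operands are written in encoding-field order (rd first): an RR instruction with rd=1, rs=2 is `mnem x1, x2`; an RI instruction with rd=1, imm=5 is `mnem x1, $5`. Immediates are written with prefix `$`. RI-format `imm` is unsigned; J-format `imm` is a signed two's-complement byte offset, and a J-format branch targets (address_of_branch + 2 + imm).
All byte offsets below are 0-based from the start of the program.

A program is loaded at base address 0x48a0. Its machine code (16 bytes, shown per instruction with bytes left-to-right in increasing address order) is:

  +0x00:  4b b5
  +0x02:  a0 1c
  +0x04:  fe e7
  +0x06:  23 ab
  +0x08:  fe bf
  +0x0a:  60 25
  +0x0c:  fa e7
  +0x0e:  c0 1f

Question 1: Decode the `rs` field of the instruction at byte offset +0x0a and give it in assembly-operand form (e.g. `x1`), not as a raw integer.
off 0x0a: read 60 25 as little → 0x2560
  top 5b → 0x4 → plus [RR]
  rd: (w>>8)&0x7=0x5 → x5
  rs: (w>>5)&0x7=0x3 → x3

x3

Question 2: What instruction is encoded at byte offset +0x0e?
shl x7, x6

+0x0e: c0 1f ⇒ word 0x1fc0 (little)
  opcode bits[15:11]=0x3: shl/RR
  rd: (w>>8)&0x7=0x7 → x7
  rs: (w>>5)&0x7=0x6 → x6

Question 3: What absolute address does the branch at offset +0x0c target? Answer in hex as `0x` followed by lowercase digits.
+0x0c: fa e7 ⇒ word 0xe7fa (little)
  op=0xe7fa>>11=0x1c ⇒ call (J)
  [10:0] imm=2042 (s11→-6) = $-6
  target = base 0x48a0 + off 0x0c + 2 + imm -6 = 0x48a8

0x48a8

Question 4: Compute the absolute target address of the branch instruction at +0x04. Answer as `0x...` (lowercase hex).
[04] fe e7 → 0xe7fe
  top 5b → 0x1c → call [J]
  imm: (w>>0)&0x7ff=0x7fe (s11→-2) → $-2
  target = base 0x48a0 + off 0x04 + 2 + imm -2 = 0x48a4

0x48a4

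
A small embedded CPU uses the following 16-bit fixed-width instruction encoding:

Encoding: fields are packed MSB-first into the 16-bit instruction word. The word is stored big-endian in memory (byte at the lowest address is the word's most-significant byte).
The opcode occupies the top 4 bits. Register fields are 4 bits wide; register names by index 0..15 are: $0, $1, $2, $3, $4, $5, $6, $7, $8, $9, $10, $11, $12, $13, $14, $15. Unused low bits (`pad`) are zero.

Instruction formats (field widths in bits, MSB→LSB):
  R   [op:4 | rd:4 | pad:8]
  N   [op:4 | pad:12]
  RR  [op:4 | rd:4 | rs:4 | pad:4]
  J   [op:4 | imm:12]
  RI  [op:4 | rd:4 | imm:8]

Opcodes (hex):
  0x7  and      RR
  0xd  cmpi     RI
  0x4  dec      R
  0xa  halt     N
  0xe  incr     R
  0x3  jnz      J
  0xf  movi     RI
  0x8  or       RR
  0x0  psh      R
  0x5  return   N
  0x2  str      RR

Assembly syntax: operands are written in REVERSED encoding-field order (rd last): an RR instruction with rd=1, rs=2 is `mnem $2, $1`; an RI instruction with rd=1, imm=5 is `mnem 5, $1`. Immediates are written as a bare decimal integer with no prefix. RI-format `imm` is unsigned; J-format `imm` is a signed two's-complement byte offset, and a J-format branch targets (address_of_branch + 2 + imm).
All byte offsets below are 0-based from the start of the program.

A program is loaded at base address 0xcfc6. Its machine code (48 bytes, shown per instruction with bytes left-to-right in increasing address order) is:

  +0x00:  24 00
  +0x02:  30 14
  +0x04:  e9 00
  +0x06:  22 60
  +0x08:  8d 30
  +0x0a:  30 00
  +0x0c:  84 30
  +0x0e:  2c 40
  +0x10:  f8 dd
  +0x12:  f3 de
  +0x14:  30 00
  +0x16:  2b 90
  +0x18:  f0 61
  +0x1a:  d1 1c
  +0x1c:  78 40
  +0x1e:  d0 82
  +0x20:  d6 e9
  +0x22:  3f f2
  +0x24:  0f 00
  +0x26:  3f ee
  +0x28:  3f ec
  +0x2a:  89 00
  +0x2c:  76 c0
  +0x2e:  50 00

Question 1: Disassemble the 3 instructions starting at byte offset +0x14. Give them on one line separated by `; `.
jnz 0; str $9, $11; movi 97, $0

+0x14: 30 00 ⇒ word 0x3000 (big)
  op=0x3000>>12=0x3 ⇒ jnz (J)
  imm@[11:0]=0x0 ⇒ 0
+0x16: 2b 90 ⇒ word 0x2b90 (big)
  op=0x2b90>>12=0x2 ⇒ str (RR)
  rd@[11:8]=0xb ⇒ $11
  rs@[7:4]=0x9 ⇒ $9
+0x18: f0 61 ⇒ word 0xf061 (big)
  op=0xf061>>12=0xf ⇒ movi (RI)
  rd@[11:8]=0x0 ⇒ $0
  imm@[7:0]=0x61 ⇒ 97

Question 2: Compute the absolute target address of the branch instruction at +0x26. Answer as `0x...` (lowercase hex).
0xcfdc

+0x26: 3f ee ⇒ word 0x3fee (big)
  opcode bits[15:12]=0x3: jnz/J
  imm: (w>>0)&0xfff=0xfee (s12→-18) → -18
  target = base 0xcfc6 + off 0x26 + 2 + imm -18 = 0xcfdc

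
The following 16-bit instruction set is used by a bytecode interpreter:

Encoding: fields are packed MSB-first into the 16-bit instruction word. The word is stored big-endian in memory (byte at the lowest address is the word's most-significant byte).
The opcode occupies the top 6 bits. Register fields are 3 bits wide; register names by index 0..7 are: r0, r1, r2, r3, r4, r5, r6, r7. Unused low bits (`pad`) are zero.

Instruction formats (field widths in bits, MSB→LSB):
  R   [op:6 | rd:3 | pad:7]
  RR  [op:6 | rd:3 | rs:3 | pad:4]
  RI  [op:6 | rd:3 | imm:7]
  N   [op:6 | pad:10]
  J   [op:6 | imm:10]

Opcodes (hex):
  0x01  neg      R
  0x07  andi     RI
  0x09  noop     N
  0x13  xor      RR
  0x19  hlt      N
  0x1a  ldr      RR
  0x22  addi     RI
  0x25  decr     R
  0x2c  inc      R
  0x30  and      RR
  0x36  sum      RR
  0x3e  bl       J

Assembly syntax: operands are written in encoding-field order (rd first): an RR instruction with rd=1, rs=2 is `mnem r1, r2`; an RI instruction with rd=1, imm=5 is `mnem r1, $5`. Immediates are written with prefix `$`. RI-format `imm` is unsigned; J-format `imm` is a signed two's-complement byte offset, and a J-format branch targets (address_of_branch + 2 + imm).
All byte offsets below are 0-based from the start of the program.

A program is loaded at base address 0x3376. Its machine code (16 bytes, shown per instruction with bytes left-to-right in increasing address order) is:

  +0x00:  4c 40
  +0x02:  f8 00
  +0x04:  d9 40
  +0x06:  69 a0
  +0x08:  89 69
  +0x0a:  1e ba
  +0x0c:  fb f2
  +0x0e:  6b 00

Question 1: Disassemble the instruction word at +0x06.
ldr r3, r2

@+06  big-endian(69 a0) = 0x69a0
  opcode bits[15:10]=0x1a: ldr/RR
  rd: (w>>7)&0x7=0x3 → r3
  rs: (w>>4)&0x7=0x2 → r2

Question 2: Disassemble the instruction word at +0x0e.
ldr r6, r0

off 0x0e: read 6b 00 as big → 0x6b00
  op=0x6b00>>10=0x1a ⇒ ldr (RR)
  rd: (w>>7)&0x7=0x6 → r6
  rs: (w>>4)&0x7=0x0 → r0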